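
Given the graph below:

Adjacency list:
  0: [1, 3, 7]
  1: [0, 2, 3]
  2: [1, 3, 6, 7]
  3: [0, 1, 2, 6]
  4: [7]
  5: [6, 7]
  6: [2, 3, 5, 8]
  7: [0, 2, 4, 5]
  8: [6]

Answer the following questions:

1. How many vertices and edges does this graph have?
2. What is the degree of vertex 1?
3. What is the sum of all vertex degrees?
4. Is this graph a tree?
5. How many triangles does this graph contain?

Count: 9 vertices, 13 edges.
Vertex 1 has neighbors [0, 2, 3], degree = 3.
Handshaking lemma: 2 * 13 = 26.
A tree on 9 vertices has 8 edges. This graph has 13 edges (5 extra). Not a tree.
Number of triangles = 3.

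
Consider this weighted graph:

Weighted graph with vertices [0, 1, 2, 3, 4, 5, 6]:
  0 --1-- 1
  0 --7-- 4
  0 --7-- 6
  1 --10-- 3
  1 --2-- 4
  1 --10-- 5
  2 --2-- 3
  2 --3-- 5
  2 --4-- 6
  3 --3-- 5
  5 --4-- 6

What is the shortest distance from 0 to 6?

Using Dijkstra's algorithm from vertex 0:
Shortest path: 0 -> 6
Total weight: 7 = 7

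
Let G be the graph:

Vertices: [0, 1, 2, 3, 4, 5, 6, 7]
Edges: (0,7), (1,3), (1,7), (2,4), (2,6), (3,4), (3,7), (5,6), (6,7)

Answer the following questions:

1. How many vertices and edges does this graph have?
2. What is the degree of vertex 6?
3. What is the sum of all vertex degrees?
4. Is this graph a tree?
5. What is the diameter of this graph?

Count: 8 vertices, 9 edges.
Vertex 6 has neighbors [2, 5, 7], degree = 3.
Handshaking lemma: 2 * 9 = 18.
A tree on 8 vertices has 7 edges. This graph has 9 edges (2 extra). Not a tree.
Diameter (longest shortest path) = 3.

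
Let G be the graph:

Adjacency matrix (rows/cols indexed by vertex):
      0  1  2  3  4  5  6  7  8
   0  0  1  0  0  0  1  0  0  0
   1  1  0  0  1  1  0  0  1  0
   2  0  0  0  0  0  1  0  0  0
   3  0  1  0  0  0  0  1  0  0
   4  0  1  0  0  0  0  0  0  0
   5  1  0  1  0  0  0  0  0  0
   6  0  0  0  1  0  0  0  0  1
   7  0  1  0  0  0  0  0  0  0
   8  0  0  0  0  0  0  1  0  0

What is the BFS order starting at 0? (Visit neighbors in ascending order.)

BFS from vertex 0 (neighbors processed in ascending order):
Visit order: 0, 1, 5, 3, 4, 7, 2, 6, 8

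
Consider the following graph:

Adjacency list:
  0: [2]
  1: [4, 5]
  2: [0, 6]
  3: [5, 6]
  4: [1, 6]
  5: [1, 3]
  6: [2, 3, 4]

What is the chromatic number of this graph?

The graph has a maximum clique of size 2 (lower bound on chromatic number).
A valid 3-coloring: {0: 0, 1: 0, 2: 1, 3: 1, 4: 1, 5: 2, 6: 0}.
No proper 2-coloring exists (verified by exhaustive search).
Chromatic number = 3.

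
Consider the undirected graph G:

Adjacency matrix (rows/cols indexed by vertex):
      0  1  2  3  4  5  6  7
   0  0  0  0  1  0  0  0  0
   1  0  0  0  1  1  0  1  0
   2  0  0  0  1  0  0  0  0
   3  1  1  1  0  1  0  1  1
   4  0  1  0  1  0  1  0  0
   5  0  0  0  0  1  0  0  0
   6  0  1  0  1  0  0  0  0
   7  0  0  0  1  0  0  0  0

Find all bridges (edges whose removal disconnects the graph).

A bridge is an edge whose removal increases the number of connected components.
Bridges found: (0,3), (2,3), (3,7), (4,5)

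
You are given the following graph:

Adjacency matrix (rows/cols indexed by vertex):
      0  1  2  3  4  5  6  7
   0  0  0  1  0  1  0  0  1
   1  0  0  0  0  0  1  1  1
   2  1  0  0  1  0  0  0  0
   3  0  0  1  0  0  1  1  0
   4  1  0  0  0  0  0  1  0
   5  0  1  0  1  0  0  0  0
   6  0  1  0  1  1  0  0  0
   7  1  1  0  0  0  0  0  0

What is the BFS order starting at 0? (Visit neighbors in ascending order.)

BFS from vertex 0 (neighbors processed in ascending order):
Visit order: 0, 2, 4, 7, 3, 6, 1, 5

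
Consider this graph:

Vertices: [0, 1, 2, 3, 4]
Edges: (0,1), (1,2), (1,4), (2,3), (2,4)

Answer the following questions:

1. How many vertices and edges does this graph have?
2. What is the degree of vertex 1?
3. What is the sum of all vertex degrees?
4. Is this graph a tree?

Count: 5 vertices, 5 edges.
Vertex 1 has neighbors [0, 2, 4], degree = 3.
Handshaking lemma: 2 * 5 = 10.
A tree on 5 vertices has 4 edges. This graph has 5 edges (1 extra). Not a tree.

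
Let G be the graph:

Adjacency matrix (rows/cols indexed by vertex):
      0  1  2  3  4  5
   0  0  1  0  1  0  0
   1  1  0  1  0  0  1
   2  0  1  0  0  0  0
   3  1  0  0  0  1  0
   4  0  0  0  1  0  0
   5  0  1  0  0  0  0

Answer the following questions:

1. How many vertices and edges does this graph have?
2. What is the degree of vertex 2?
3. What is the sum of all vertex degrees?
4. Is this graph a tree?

Count: 6 vertices, 5 edges.
Vertex 2 has neighbors [1], degree = 1.
Handshaking lemma: 2 * 5 = 10.
A graph is a tree iff it is connected and has exactly n-1 edges. This graph is connected (all 6 vertices in one component) and has 6-1 = 5 edges. It is a tree.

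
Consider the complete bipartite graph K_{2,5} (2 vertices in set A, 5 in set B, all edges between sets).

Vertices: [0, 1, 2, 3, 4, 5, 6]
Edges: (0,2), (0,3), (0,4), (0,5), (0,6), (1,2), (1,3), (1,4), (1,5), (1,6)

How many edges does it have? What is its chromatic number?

K_{2,5} has 2 * 5 = 10 edges.
Bipartite graphs have chromatic number 2 (color each partition differently).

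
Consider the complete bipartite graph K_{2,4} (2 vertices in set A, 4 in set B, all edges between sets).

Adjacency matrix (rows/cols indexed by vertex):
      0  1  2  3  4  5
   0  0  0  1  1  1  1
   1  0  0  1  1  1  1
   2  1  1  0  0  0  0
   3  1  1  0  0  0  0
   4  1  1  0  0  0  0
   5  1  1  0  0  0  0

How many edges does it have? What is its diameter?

K_{2,4} has 2 * 4 = 8 edges.
Any vertex reaches any opposite-side vertex in 1 step; same-side vertices reach in 2 steps via any opposite-side vertex.
Diameter = 2.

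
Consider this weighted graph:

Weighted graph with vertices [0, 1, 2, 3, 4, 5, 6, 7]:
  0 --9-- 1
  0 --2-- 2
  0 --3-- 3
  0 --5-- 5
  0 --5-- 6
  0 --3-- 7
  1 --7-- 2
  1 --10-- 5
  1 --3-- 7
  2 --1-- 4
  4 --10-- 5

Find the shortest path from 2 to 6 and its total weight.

Using Dijkstra's algorithm from vertex 2:
Shortest path: 2 -> 0 -> 6
Total weight: 2 + 5 = 7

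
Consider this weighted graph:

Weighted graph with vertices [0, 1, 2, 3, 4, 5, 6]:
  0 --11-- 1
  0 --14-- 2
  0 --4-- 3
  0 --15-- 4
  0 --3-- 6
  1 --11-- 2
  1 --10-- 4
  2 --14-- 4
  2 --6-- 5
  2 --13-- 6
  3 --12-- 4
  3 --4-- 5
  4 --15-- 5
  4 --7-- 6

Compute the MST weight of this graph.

Applying Kruskal's algorithm (sort edges by weight, add if no cycle):
  Add (0,6) w=3
  Add (0,3) w=4
  Add (3,5) w=4
  Add (2,5) w=6
  Add (4,6) w=7
  Add (1,4) w=10
  Skip (0,1) w=11 (creates cycle)
  Skip (1,2) w=11 (creates cycle)
  Skip (3,4) w=12 (creates cycle)
  Skip (2,6) w=13 (creates cycle)
  Skip (0,2) w=14 (creates cycle)
  Skip (2,4) w=14 (creates cycle)
  Skip (0,4) w=15 (creates cycle)
  Skip (4,5) w=15 (creates cycle)
MST weight = 34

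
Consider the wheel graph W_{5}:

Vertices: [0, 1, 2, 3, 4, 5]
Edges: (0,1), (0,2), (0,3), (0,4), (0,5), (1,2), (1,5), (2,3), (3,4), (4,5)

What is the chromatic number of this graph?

W_{5} = C_{5} plus a hub adjacent to every cycle vertex.
The outer cycle needs 3 colors (odd cycle); the hub is adjacent to all of them so needs a fresh color.
Chromatic number = 3 + 1 = 4.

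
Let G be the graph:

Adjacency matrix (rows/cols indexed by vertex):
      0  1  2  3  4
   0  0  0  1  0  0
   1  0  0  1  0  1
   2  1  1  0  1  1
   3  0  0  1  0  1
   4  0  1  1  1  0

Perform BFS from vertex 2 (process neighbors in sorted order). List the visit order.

BFS from vertex 2 (neighbors processed in ascending order):
Visit order: 2, 0, 1, 3, 4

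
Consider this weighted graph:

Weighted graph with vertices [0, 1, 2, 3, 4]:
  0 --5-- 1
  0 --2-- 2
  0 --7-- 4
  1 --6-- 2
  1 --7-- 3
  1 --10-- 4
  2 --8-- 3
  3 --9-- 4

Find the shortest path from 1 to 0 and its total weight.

Using Dijkstra's algorithm from vertex 1:
Shortest path: 1 -> 0
Total weight: 5 = 5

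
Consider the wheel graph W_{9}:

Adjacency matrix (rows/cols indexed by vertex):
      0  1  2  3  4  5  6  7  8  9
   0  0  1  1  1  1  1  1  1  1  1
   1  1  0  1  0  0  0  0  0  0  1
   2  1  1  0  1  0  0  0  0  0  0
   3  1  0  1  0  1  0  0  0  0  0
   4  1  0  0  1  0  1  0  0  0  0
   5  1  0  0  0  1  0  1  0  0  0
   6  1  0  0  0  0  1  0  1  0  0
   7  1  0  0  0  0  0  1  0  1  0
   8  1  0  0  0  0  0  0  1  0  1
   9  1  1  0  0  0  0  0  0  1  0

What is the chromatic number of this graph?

W_{9} = C_{9} plus a hub adjacent to every cycle vertex.
The outer cycle needs 3 colors (odd cycle); the hub is adjacent to all of them so needs a fresh color.
Chromatic number = 3 + 1 = 4.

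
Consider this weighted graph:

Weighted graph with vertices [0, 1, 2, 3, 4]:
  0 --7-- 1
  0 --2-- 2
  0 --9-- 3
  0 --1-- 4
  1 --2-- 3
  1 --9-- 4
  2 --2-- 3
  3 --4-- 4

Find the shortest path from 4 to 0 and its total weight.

Using Dijkstra's algorithm from vertex 4:
Shortest path: 4 -> 0
Total weight: 1 = 1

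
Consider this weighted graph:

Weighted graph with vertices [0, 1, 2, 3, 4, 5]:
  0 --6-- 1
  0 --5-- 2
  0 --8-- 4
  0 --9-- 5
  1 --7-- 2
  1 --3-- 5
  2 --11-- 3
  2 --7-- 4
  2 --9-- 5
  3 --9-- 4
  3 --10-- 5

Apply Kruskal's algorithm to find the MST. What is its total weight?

Applying Kruskal's algorithm (sort edges by weight, add if no cycle):
  Add (1,5) w=3
  Add (0,2) w=5
  Add (0,1) w=6
  Skip (1,2) w=7 (creates cycle)
  Add (2,4) w=7
  Skip (0,4) w=8 (creates cycle)
  Skip (0,5) w=9 (creates cycle)
  Skip (2,5) w=9 (creates cycle)
  Add (3,4) w=9
  Skip (3,5) w=10 (creates cycle)
  Skip (2,3) w=11 (creates cycle)
MST weight = 30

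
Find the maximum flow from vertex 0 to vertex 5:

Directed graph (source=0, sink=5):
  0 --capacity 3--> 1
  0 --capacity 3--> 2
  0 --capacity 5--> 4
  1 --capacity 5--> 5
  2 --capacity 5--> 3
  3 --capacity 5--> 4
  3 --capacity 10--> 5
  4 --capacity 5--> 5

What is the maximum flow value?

Computing max flow:
  Flow on (0->1): 3/3
  Flow on (0->2): 3/3
  Flow on (0->4): 5/5
  Flow on (1->5): 3/5
  Flow on (2->3): 3/5
  Flow on (3->5): 3/10
  Flow on (4->5): 5/5
Maximum flow = 11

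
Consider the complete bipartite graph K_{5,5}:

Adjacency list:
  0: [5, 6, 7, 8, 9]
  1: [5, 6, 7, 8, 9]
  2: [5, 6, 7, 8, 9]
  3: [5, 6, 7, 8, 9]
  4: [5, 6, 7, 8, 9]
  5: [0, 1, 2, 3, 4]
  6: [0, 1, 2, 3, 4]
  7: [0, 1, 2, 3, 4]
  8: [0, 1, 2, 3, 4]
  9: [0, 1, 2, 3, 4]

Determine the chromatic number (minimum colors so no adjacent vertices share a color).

K_{5,5} is bipartite: vertices split into two independent sets of size 5 and 5.
Color one set 0, the other 1. No adjacent vertices share a color.
Chromatic number = 2.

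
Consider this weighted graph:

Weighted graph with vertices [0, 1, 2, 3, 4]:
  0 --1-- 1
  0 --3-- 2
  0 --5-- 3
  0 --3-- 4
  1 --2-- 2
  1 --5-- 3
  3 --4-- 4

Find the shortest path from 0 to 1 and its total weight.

Using Dijkstra's algorithm from vertex 0:
Shortest path: 0 -> 1
Total weight: 1 = 1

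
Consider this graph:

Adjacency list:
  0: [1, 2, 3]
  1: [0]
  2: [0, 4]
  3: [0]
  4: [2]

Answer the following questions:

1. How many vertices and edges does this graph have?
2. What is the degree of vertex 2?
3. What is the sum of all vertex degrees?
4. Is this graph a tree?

Count: 5 vertices, 4 edges.
Vertex 2 has neighbors [0, 4], degree = 2.
Handshaking lemma: 2 * 4 = 8.
A graph is a tree iff it is connected and has exactly n-1 edges. This graph is connected (all 5 vertices in one component) and has 5-1 = 4 edges. It is a tree.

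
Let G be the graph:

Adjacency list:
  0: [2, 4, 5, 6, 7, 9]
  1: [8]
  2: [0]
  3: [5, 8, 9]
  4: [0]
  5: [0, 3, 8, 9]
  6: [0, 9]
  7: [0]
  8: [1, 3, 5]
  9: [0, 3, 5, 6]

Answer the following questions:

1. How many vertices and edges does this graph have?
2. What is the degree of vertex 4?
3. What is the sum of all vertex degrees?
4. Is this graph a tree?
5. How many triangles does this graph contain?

Count: 10 vertices, 13 edges.
Vertex 4 has neighbors [0], degree = 1.
Handshaking lemma: 2 * 13 = 26.
A tree on 10 vertices has 9 edges. This graph has 13 edges (4 extra). Not a tree.
Number of triangles = 4.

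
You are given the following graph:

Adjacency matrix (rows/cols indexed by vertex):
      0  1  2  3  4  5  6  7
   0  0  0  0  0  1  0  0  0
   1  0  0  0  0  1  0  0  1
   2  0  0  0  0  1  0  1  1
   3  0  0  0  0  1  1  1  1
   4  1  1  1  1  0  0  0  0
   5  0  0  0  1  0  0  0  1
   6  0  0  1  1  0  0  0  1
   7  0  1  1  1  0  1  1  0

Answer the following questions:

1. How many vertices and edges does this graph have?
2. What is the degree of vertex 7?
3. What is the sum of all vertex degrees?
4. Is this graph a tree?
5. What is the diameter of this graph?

Count: 8 vertices, 12 edges.
Vertex 7 has neighbors [1, 2, 3, 5, 6], degree = 5.
Handshaking lemma: 2 * 12 = 24.
A tree on 8 vertices has 7 edges. This graph has 12 edges (5 extra). Not a tree.
Diameter (longest shortest path) = 3.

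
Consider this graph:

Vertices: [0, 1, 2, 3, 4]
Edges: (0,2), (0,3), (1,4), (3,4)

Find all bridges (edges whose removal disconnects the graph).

A bridge is an edge whose removal increases the number of connected components.
Bridges found: (0,2), (0,3), (1,4), (3,4)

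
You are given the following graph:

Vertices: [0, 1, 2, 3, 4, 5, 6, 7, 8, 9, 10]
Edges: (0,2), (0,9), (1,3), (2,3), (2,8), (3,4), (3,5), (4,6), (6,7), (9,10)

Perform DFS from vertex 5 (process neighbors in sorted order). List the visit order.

DFS from vertex 5 (neighbors processed in ascending order):
Visit order: 5, 3, 1, 2, 0, 9, 10, 8, 4, 6, 7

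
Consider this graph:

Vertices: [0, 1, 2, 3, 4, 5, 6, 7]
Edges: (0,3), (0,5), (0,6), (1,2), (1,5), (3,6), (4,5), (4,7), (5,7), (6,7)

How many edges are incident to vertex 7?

Vertex 7 has neighbors [4, 5, 6], so deg(7) = 3.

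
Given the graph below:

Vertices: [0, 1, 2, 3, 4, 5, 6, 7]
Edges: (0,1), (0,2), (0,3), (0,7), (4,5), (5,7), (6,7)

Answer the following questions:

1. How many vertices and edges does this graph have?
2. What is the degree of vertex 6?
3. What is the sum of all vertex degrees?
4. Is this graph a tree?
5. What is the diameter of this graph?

Count: 8 vertices, 7 edges.
Vertex 6 has neighbors [7], degree = 1.
Handshaking lemma: 2 * 7 = 14.
A graph is a tree iff it is connected and has exactly n-1 edges. This graph is connected (all 8 vertices in one component) and has 8-1 = 7 edges. It is a tree.
Diameter (longest shortest path) = 4.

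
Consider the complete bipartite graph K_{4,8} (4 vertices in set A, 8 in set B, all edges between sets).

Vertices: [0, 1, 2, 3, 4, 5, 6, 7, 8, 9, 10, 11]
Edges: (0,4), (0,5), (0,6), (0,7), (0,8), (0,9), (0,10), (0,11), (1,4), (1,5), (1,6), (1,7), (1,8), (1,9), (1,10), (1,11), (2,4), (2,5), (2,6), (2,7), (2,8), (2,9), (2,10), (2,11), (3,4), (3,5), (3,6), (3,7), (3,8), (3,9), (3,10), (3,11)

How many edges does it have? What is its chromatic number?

K_{4,8} has 4 * 8 = 32 edges.
Bipartite graphs have chromatic number 2 (color each partition differently).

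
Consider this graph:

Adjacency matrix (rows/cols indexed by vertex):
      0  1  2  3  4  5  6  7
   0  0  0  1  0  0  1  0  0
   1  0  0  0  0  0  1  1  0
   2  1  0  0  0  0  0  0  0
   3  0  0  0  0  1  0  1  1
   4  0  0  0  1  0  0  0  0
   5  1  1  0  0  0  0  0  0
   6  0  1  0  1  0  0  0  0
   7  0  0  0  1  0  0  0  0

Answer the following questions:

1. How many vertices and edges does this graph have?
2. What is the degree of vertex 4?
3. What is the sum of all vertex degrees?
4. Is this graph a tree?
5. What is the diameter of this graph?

Count: 8 vertices, 7 edges.
Vertex 4 has neighbors [3], degree = 1.
Handshaking lemma: 2 * 7 = 14.
A graph is a tree iff it is connected and has exactly n-1 edges. This graph is connected (all 8 vertices in one component) and has 8-1 = 7 edges. It is a tree.
Diameter (longest shortest path) = 6.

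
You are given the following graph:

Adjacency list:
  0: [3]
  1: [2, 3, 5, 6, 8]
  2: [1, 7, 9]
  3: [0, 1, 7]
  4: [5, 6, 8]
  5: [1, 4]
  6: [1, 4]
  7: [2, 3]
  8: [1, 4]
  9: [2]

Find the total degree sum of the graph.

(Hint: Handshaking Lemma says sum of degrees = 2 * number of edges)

Count edges: 12 edges.
By Handshaking Lemma: sum of degrees = 2 * 12 = 24.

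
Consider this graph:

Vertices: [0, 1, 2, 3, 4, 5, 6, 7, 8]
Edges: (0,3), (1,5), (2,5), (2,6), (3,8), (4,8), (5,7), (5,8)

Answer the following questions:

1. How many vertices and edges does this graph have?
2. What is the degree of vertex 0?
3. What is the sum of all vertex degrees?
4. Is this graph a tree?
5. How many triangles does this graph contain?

Count: 9 vertices, 8 edges.
Vertex 0 has neighbors [3], degree = 1.
Handshaking lemma: 2 * 8 = 16.
A graph is a tree iff it is connected and has exactly n-1 edges. This graph is connected (all 9 vertices in one component) and has 9-1 = 8 edges. It is a tree.
Number of triangles = 0.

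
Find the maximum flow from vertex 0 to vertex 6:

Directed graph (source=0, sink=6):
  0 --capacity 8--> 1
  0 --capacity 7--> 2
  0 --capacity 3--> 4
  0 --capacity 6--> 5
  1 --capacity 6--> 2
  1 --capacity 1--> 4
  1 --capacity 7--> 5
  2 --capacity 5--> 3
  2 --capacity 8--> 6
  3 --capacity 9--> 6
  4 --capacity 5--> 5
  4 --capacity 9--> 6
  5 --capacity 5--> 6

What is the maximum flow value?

Computing max flow:
  Flow on (0->1): 7/8
  Flow on (0->2): 7/7
  Flow on (0->4): 3/3
  Flow on (0->5): 5/6
  Flow on (1->2): 6/6
  Flow on (1->4): 1/1
  Flow on (2->3): 5/5
  Flow on (2->6): 8/8
  Flow on (3->6): 5/9
  Flow on (4->6): 4/9
  Flow on (5->6): 5/5
Maximum flow = 22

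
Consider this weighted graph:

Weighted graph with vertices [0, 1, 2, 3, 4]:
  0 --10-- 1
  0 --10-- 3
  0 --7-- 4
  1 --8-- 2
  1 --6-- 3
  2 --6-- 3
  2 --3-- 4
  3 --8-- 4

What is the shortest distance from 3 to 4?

Using Dijkstra's algorithm from vertex 3:
Shortest path: 3 -> 4
Total weight: 8 = 8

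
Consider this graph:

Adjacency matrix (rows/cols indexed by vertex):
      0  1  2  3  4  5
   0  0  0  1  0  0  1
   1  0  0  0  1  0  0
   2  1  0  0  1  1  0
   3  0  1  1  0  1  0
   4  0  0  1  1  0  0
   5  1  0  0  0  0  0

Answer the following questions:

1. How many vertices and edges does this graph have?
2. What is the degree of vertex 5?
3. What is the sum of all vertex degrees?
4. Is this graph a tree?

Count: 6 vertices, 6 edges.
Vertex 5 has neighbors [0], degree = 1.
Handshaking lemma: 2 * 6 = 12.
A tree on 6 vertices has 5 edges. This graph has 6 edges (1 extra). Not a tree.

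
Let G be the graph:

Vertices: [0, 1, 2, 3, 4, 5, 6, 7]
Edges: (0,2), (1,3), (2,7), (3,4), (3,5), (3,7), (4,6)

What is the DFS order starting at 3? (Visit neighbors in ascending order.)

DFS from vertex 3 (neighbors processed in ascending order):
Visit order: 3, 1, 4, 6, 5, 7, 2, 0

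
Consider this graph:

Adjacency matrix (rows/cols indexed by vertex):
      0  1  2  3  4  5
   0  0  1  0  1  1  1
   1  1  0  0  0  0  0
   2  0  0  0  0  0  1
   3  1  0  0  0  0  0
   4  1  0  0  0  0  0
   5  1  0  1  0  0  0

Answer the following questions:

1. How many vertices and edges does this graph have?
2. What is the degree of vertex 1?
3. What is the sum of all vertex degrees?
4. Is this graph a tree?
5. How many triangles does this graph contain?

Count: 6 vertices, 5 edges.
Vertex 1 has neighbors [0], degree = 1.
Handshaking lemma: 2 * 5 = 10.
A graph is a tree iff it is connected and has exactly n-1 edges. This graph is connected (all 6 vertices in one component) and has 6-1 = 5 edges. It is a tree.
Number of triangles = 0.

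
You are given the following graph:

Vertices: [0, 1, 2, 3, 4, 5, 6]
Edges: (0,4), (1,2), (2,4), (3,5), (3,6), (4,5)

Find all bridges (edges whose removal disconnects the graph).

A bridge is an edge whose removal increases the number of connected components.
Bridges found: (0,4), (1,2), (2,4), (3,5), (3,6), (4,5)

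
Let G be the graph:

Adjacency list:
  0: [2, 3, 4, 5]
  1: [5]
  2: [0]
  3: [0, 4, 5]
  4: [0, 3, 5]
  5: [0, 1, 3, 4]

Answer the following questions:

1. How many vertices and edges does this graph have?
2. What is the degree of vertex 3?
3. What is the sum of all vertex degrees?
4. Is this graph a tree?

Count: 6 vertices, 8 edges.
Vertex 3 has neighbors [0, 4, 5], degree = 3.
Handshaking lemma: 2 * 8 = 16.
A tree on 6 vertices has 5 edges. This graph has 8 edges (3 extra). Not a tree.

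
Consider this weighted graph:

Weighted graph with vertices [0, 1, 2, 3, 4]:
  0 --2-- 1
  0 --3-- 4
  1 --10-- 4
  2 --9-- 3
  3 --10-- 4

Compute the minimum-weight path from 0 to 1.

Using Dijkstra's algorithm from vertex 0:
Shortest path: 0 -> 1
Total weight: 2 = 2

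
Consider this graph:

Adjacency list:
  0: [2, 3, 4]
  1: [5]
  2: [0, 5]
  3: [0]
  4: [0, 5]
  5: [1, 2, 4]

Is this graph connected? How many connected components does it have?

Checking connectivity: the graph has 1 connected component(s).
All vertices are reachable from each other. The graph IS connected.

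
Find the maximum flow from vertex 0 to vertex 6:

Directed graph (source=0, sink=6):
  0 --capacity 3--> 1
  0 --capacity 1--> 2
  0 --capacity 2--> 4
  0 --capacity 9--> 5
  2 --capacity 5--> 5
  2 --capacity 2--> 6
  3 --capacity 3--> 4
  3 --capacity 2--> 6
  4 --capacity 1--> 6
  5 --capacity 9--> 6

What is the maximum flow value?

Computing max flow:
  Flow on (0->2): 1/1
  Flow on (0->4): 1/2
  Flow on (0->5): 9/9
  Flow on (2->6): 1/2
  Flow on (4->6): 1/1
  Flow on (5->6): 9/9
Maximum flow = 11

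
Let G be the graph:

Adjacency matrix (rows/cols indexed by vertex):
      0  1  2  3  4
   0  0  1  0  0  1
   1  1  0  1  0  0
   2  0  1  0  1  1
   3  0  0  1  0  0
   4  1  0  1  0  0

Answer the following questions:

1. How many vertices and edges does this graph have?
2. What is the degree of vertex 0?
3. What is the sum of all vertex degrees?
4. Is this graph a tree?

Count: 5 vertices, 5 edges.
Vertex 0 has neighbors [1, 4], degree = 2.
Handshaking lemma: 2 * 5 = 10.
A tree on 5 vertices has 4 edges. This graph has 5 edges (1 extra). Not a tree.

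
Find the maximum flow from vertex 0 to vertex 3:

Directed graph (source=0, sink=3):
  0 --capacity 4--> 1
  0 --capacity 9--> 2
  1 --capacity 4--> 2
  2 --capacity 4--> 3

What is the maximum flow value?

Computing max flow:
  Flow on (0->1): 4/4
  Flow on (1->2): 4/4
  Flow on (2->3): 4/4
Maximum flow = 4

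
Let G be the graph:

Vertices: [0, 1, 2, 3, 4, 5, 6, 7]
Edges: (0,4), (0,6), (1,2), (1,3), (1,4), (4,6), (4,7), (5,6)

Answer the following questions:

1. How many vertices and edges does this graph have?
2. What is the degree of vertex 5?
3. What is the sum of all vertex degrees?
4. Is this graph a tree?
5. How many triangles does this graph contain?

Count: 8 vertices, 8 edges.
Vertex 5 has neighbors [6], degree = 1.
Handshaking lemma: 2 * 8 = 16.
A tree on 8 vertices has 7 edges. This graph has 8 edges (1 extra). Not a tree.
Number of triangles = 1.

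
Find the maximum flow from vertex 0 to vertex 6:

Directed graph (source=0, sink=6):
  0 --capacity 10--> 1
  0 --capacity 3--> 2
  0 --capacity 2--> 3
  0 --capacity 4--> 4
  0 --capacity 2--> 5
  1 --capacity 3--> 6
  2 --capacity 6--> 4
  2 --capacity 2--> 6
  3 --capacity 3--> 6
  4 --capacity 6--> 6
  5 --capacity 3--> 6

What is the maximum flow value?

Computing max flow:
  Flow on (0->1): 3/10
  Flow on (0->2): 3/3
  Flow on (0->3): 2/2
  Flow on (0->4): 4/4
  Flow on (0->5): 2/2
  Flow on (1->6): 3/3
  Flow on (2->4): 1/6
  Flow on (2->6): 2/2
  Flow on (3->6): 2/3
  Flow on (4->6): 5/6
  Flow on (5->6): 2/3
Maximum flow = 14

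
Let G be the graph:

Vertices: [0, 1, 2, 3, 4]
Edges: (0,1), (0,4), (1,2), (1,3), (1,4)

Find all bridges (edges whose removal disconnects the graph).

A bridge is an edge whose removal increases the number of connected components.
Bridges found: (1,2), (1,3)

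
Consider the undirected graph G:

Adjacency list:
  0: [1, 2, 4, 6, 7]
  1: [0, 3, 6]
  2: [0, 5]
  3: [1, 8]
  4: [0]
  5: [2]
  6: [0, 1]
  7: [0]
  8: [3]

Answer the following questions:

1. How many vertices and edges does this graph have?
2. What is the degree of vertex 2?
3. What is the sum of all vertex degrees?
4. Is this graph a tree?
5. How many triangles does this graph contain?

Count: 9 vertices, 9 edges.
Vertex 2 has neighbors [0, 5], degree = 2.
Handshaking lemma: 2 * 9 = 18.
A tree on 9 vertices has 8 edges. This graph has 9 edges (1 extra). Not a tree.
Number of triangles = 1.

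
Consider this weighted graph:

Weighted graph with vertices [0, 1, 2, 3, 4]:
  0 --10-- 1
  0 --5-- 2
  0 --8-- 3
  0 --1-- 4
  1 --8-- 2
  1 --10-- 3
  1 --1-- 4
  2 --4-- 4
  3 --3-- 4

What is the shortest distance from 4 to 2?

Using Dijkstra's algorithm from vertex 4:
Shortest path: 4 -> 2
Total weight: 4 = 4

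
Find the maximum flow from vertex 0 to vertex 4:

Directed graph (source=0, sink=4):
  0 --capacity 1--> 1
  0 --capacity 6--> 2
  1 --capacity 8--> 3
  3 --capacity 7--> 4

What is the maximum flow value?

Computing max flow:
  Flow on (0->1): 1/1
  Flow on (1->3): 1/8
  Flow on (3->4): 1/7
Maximum flow = 1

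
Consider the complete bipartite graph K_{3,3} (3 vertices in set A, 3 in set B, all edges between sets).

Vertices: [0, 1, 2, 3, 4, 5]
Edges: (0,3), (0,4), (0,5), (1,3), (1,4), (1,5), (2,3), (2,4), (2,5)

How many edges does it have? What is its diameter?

K_{3,3} has 3 * 3 = 9 edges.
Any vertex reaches any opposite-side vertex in 1 step; same-side vertices reach in 2 steps via any opposite-side vertex.
Diameter = 2.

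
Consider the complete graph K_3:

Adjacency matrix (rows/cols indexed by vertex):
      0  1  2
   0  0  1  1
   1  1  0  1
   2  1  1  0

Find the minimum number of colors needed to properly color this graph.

In K_3, every vertex is adjacent to every other vertex.
Each vertex needs a unique color.
Chromatic number = 3.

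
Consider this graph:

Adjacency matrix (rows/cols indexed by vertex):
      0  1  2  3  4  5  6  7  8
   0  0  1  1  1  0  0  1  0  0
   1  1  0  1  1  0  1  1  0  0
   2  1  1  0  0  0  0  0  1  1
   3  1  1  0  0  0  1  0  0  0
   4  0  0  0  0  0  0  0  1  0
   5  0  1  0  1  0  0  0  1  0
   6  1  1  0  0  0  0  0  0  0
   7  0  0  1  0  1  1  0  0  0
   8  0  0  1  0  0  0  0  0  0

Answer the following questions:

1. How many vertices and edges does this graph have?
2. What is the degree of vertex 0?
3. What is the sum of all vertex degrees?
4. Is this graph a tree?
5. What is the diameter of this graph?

Count: 9 vertices, 13 edges.
Vertex 0 has neighbors [1, 2, 3, 6], degree = 4.
Handshaking lemma: 2 * 13 = 26.
A tree on 9 vertices has 8 edges. This graph has 13 edges (5 extra). Not a tree.
Diameter (longest shortest path) = 4.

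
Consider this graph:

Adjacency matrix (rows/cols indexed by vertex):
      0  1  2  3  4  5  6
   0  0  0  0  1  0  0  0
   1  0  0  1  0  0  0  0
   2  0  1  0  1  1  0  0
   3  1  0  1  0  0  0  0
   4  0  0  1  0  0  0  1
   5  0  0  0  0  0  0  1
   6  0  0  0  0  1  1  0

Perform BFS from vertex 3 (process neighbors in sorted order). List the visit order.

BFS from vertex 3 (neighbors processed in ascending order):
Visit order: 3, 0, 2, 1, 4, 6, 5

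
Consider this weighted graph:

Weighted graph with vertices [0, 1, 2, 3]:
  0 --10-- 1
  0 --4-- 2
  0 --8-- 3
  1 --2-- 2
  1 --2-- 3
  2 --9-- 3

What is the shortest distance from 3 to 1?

Using Dijkstra's algorithm from vertex 3:
Shortest path: 3 -> 1
Total weight: 2 = 2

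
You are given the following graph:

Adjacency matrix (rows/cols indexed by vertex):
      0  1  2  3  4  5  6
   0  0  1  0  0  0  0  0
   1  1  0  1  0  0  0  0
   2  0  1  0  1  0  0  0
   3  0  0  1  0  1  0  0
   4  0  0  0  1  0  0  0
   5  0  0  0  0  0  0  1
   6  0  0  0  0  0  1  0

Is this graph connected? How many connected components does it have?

Checking connectivity: the graph has 2 connected component(s).
Components: [[0, 1, 2, 3, 4], [5, 6]]. The graph is NOT connected.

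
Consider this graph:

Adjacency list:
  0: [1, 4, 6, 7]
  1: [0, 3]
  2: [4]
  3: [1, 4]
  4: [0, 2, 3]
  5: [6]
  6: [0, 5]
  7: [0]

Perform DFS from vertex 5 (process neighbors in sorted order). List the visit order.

DFS from vertex 5 (neighbors processed in ascending order):
Visit order: 5, 6, 0, 1, 3, 4, 2, 7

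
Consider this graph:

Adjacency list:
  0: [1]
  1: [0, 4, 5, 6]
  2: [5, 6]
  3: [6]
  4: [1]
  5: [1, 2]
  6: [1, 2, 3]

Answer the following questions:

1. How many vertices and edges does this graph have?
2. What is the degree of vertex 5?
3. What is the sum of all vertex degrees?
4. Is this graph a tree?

Count: 7 vertices, 7 edges.
Vertex 5 has neighbors [1, 2], degree = 2.
Handshaking lemma: 2 * 7 = 14.
A tree on 7 vertices has 6 edges. This graph has 7 edges (1 extra). Not a tree.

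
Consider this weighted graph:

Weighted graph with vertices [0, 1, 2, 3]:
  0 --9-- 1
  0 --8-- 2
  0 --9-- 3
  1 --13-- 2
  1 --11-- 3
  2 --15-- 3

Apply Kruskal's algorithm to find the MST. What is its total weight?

Applying Kruskal's algorithm (sort edges by weight, add if no cycle):
  Add (0,2) w=8
  Add (0,3) w=9
  Add (0,1) w=9
  Skip (1,3) w=11 (creates cycle)
  Skip (1,2) w=13 (creates cycle)
  Skip (2,3) w=15 (creates cycle)
MST weight = 26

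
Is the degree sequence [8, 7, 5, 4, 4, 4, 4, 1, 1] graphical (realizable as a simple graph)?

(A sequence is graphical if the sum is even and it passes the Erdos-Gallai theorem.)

Sum of degrees = 38. Sum is even but fails Erdos-Gallai. The sequence is NOT graphical.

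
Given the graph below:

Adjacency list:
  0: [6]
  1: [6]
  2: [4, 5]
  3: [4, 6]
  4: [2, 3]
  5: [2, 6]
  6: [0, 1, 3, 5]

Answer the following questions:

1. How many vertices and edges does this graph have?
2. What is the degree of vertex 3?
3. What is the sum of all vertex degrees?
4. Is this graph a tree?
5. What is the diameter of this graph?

Count: 7 vertices, 7 edges.
Vertex 3 has neighbors [4, 6], degree = 2.
Handshaking lemma: 2 * 7 = 14.
A tree on 7 vertices has 6 edges. This graph has 7 edges (1 extra). Not a tree.
Diameter (longest shortest path) = 3.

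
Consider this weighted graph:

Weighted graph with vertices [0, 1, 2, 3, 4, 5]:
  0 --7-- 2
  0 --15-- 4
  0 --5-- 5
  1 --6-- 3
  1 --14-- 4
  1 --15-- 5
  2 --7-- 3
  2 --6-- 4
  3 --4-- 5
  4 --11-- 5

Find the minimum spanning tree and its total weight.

Applying Kruskal's algorithm (sort edges by weight, add if no cycle):
  Add (3,5) w=4
  Add (0,5) w=5
  Add (1,3) w=6
  Add (2,4) w=6
  Add (0,2) w=7
  Skip (2,3) w=7 (creates cycle)
  Skip (4,5) w=11 (creates cycle)
  Skip (1,4) w=14 (creates cycle)
  Skip (0,4) w=15 (creates cycle)
  Skip (1,5) w=15 (creates cycle)
MST weight = 28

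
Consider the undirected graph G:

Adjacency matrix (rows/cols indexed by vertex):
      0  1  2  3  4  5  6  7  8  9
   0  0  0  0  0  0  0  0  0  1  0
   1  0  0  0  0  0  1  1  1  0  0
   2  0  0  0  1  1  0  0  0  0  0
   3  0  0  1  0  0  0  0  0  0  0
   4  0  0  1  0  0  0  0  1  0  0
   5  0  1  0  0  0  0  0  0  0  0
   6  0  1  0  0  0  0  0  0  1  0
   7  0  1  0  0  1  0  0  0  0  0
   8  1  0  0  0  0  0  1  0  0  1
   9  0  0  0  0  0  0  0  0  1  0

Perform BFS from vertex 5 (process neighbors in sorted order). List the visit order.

BFS from vertex 5 (neighbors processed in ascending order):
Visit order: 5, 1, 6, 7, 8, 4, 0, 9, 2, 3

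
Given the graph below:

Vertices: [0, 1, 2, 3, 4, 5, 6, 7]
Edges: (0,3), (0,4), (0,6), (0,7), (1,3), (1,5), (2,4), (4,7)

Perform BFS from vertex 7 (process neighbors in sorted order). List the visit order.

BFS from vertex 7 (neighbors processed in ascending order):
Visit order: 7, 0, 4, 3, 6, 2, 1, 5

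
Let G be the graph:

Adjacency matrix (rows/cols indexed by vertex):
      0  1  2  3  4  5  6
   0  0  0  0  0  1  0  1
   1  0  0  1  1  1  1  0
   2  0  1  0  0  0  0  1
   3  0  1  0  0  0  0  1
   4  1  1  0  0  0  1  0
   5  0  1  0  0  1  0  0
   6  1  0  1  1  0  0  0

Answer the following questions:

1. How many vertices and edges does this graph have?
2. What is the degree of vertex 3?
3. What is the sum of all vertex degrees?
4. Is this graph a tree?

Count: 7 vertices, 9 edges.
Vertex 3 has neighbors [1, 6], degree = 2.
Handshaking lemma: 2 * 9 = 18.
A tree on 7 vertices has 6 edges. This graph has 9 edges (3 extra). Not a tree.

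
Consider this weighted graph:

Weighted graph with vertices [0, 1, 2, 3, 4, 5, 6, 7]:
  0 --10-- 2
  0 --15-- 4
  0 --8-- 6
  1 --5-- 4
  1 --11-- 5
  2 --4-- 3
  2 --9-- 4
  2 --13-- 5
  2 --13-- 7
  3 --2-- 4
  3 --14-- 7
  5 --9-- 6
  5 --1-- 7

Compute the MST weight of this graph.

Applying Kruskal's algorithm (sort edges by weight, add if no cycle):
  Add (5,7) w=1
  Add (3,4) w=2
  Add (2,3) w=4
  Add (1,4) w=5
  Add (0,6) w=8
  Skip (2,4) w=9 (creates cycle)
  Add (5,6) w=9
  Add (0,2) w=10
  Skip (1,5) w=11 (creates cycle)
  Skip (2,5) w=13 (creates cycle)
  Skip (2,7) w=13 (creates cycle)
  Skip (3,7) w=14 (creates cycle)
  Skip (0,4) w=15 (creates cycle)
MST weight = 39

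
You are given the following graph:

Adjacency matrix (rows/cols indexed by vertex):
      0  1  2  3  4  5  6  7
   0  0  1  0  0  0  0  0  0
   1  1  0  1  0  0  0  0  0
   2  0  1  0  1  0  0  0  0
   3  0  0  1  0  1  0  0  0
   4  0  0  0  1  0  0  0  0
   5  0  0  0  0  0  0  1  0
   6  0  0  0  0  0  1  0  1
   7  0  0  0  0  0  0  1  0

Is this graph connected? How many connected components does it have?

Checking connectivity: the graph has 2 connected component(s).
Components: [[0, 1, 2, 3, 4], [5, 6, 7]]. The graph is NOT connected.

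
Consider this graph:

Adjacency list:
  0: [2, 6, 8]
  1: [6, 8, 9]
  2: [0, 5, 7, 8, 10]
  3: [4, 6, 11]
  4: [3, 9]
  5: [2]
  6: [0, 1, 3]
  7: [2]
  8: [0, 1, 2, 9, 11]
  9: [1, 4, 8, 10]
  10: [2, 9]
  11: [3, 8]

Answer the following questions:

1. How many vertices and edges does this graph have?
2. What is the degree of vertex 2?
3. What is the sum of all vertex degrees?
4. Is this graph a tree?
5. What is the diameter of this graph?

Count: 12 vertices, 17 edges.
Vertex 2 has neighbors [0, 5, 7, 8, 10], degree = 5.
Handshaking lemma: 2 * 17 = 34.
A tree on 12 vertices has 11 edges. This graph has 17 edges (6 extra). Not a tree.
Diameter (longest shortest path) = 4.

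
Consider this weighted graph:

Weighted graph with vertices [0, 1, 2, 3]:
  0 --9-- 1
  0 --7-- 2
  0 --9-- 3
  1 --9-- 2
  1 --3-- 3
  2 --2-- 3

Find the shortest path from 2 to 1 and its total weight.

Using Dijkstra's algorithm from vertex 2:
Shortest path: 2 -> 3 -> 1
Total weight: 2 + 3 = 5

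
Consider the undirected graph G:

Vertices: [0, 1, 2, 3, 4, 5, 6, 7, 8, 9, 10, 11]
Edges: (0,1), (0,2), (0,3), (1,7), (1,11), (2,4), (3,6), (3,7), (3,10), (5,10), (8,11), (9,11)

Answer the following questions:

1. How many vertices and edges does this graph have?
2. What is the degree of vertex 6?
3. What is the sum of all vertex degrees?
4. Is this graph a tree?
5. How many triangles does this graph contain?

Count: 12 vertices, 12 edges.
Vertex 6 has neighbors [3], degree = 1.
Handshaking lemma: 2 * 12 = 24.
A tree on 12 vertices has 11 edges. This graph has 12 edges (1 extra). Not a tree.
Number of triangles = 0.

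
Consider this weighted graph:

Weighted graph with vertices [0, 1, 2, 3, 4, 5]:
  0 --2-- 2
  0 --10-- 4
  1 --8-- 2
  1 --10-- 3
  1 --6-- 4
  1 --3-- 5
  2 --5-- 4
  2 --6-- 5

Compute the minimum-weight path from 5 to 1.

Using Dijkstra's algorithm from vertex 5:
Shortest path: 5 -> 1
Total weight: 3 = 3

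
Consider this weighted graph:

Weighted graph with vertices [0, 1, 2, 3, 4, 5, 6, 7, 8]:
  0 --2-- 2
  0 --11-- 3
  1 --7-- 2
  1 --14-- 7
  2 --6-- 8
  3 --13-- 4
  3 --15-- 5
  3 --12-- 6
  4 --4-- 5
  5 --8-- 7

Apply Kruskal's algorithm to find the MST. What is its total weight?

Applying Kruskal's algorithm (sort edges by weight, add if no cycle):
  Add (0,2) w=2
  Add (4,5) w=4
  Add (2,8) w=6
  Add (1,2) w=7
  Add (5,7) w=8
  Add (0,3) w=11
  Add (3,6) w=12
  Add (3,4) w=13
  Skip (1,7) w=14 (creates cycle)
  Skip (3,5) w=15 (creates cycle)
MST weight = 63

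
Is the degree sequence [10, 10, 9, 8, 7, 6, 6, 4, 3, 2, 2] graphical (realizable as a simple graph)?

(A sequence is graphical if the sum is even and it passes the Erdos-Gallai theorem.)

Sum of degrees = 67. Sum is odd, so the sequence is NOT graphical.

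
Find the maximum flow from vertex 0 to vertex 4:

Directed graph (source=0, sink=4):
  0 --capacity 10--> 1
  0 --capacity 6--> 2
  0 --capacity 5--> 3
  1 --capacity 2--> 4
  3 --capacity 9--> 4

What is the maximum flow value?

Computing max flow:
  Flow on (0->1): 2/10
  Flow on (0->3): 5/5
  Flow on (1->4): 2/2
  Flow on (3->4): 5/9
Maximum flow = 7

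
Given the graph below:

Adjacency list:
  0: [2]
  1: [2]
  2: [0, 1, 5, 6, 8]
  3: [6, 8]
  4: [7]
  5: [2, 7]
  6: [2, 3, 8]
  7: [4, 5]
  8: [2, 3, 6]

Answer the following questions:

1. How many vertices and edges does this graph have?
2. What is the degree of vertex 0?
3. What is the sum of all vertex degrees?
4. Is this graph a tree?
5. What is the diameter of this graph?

Count: 9 vertices, 10 edges.
Vertex 0 has neighbors [2], degree = 1.
Handshaking lemma: 2 * 10 = 20.
A tree on 9 vertices has 8 edges. This graph has 10 edges (2 extra). Not a tree.
Diameter (longest shortest path) = 5.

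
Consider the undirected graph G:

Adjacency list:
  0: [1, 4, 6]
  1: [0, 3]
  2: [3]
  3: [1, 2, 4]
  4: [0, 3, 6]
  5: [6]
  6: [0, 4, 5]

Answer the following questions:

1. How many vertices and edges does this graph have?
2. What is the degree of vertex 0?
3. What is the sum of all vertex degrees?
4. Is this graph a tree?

Count: 7 vertices, 8 edges.
Vertex 0 has neighbors [1, 4, 6], degree = 3.
Handshaking lemma: 2 * 8 = 16.
A tree on 7 vertices has 6 edges. This graph has 8 edges (2 extra). Not a tree.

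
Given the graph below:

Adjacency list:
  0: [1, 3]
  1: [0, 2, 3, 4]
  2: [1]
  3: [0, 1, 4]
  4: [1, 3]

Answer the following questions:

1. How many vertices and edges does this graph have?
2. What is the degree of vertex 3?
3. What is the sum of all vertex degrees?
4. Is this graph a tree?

Count: 5 vertices, 6 edges.
Vertex 3 has neighbors [0, 1, 4], degree = 3.
Handshaking lemma: 2 * 6 = 12.
A tree on 5 vertices has 4 edges. This graph has 6 edges (2 extra). Not a tree.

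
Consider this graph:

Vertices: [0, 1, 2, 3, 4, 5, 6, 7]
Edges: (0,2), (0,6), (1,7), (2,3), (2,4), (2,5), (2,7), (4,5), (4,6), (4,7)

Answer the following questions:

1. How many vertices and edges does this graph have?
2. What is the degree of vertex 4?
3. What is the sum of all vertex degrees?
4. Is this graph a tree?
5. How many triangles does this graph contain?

Count: 8 vertices, 10 edges.
Vertex 4 has neighbors [2, 5, 6, 7], degree = 4.
Handshaking lemma: 2 * 10 = 20.
A tree on 8 vertices has 7 edges. This graph has 10 edges (3 extra). Not a tree.
Number of triangles = 2.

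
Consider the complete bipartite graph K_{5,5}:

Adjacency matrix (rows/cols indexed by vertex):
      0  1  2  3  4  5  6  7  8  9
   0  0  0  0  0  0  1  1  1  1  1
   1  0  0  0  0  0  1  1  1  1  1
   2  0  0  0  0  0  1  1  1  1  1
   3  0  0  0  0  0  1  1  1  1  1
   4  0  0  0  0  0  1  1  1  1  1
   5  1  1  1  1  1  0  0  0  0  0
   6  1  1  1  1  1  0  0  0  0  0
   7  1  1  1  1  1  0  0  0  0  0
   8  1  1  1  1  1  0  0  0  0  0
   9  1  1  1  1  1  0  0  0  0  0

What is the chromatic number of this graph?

K_{5,5} is bipartite: vertices split into two independent sets of size 5 and 5.
Color one set 0, the other 1. No adjacent vertices share a color.
Chromatic number = 2.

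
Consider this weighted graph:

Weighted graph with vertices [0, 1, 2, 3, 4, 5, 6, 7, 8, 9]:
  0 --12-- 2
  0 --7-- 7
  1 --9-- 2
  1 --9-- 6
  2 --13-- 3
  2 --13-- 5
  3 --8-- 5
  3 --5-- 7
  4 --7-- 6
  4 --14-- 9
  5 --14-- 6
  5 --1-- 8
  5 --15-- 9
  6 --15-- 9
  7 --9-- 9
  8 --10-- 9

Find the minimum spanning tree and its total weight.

Applying Kruskal's algorithm (sort edges by weight, add if no cycle):
  Add (5,8) w=1
  Add (3,7) w=5
  Add (0,7) w=7
  Add (4,6) w=7
  Add (3,5) w=8
  Add (1,2) w=9
  Add (1,6) w=9
  Add (7,9) w=9
  Skip (8,9) w=10 (creates cycle)
  Add (0,2) w=12
  Skip (2,3) w=13 (creates cycle)
  Skip (2,5) w=13 (creates cycle)
  Skip (4,9) w=14 (creates cycle)
  Skip (5,6) w=14 (creates cycle)
  Skip (5,9) w=15 (creates cycle)
  Skip (6,9) w=15 (creates cycle)
MST weight = 67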